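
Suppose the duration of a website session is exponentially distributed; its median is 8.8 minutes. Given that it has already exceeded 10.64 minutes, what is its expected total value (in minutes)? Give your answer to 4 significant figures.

For an exponential, median = ln(2)/λ, so λ = ln 2 / 8.8 = 0.0787667 per minute.
By memorylessness, E[X | X > 10.64] = 10.64 + 1/λ = 10.64 + 12.6957 = 23.3357 minutes.

23.34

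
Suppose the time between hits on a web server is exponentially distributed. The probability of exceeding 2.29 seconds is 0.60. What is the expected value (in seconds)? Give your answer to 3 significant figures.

4.48

e^(−λ·2.29) = 0.60 ⇒ λ = −ln(0.60)/2.29 = 0.223068.
Mean = 1/λ = 4.48294 seconds.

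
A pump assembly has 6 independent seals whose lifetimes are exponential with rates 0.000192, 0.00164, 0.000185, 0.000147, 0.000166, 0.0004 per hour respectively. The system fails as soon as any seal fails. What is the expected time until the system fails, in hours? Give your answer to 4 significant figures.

366.3

The time to first failure is exponential with rate Σλ = 0.000192 + 0.00164 + 0.000185 + 0.000147 + 0.000166 + 0.0004 = 0.00273.
E[min] = 1/Σλ = 1/0.00273 = 366.3 hours.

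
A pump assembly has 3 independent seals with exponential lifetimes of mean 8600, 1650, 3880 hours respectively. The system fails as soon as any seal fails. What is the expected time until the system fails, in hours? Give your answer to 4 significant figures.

1020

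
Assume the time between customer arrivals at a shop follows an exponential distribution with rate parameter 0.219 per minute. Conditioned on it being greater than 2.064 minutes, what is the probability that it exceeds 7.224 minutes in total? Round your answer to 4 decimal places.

0.3230

P(X > s+t | X > s) = e^(−λ(s+t))/e^(−λs) = e^(−λt), independent of s = 2.064.
P(X > 5.16) = e^(−1.13) ≈ 0.3230.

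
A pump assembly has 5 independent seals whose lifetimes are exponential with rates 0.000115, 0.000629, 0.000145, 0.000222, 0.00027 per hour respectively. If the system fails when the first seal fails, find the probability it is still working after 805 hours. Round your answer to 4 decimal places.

The time to first failure is exponential with rate Σλ = 0.000115 + 0.000629 + 0.000145 + 0.000222 + 0.00027 = 0.001381.
P(min > 805) = e^(−0.001381·805) = e^(−1.1117) ≈ 0.3290.

0.3290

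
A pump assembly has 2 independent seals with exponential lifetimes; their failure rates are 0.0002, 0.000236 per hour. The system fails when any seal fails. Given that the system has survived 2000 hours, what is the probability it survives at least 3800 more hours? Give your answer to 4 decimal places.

0.1907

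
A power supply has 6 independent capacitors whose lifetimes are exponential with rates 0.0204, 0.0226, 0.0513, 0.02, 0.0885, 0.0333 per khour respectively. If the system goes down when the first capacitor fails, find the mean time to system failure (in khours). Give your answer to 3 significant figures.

The time to first failure is exponential with rate Σλ = 0.0204 + 0.0226 + 0.0513 + 0.02 + 0.0885 + 0.0333 = 0.2361.
E[min] = 1/Σλ = 1/0.2361 = 4.23549 khours.

4.24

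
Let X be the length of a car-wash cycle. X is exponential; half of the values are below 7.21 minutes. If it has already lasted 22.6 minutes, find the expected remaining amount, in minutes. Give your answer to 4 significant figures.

10.40

For an exponential, median = ln(2)/λ, so λ = ln 2 / 7.21 = 0.0961369 per minute.
By memorylessness, the remaining amount past any threshold is again Exp(λ) with mean 1/λ = 10.4018 minutes.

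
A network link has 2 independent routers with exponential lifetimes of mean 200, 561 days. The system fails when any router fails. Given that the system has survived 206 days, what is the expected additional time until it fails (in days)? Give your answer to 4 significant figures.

147.4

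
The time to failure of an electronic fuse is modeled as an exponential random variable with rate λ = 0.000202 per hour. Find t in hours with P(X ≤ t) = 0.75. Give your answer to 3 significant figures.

Set 1 − e^(−λt) = 0.75, so t = −ln(0.25)/λ = 1.3863/0.000202 ≈ 6862.84 hours.

6860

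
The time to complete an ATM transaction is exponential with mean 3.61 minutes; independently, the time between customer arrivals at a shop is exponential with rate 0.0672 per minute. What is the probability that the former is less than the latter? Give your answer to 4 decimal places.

λ_1 = 1/3.61 = 0.277008, λ_2 = 0.0672.
For independent exponentials, P(the former < the latter) = λ_1/(λ_1+λ_2) = 0.277008/0.344208 ≈ 0.8048.

0.8048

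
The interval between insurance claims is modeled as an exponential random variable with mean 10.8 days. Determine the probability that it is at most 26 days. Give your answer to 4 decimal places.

The rate is λ = 1/10.8 = 0.0925926 per day.
P(X ≤ 26) = 1 − e^(−λ·26) = 1 − e^(−2.4074) ≈ 0.9100.

0.9100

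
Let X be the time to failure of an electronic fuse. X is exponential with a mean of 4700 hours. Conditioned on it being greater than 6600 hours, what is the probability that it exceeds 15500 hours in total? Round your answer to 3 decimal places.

0.151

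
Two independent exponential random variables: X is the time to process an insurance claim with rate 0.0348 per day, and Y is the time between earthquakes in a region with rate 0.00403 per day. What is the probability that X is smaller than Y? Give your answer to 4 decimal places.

λ_1 = 0.0348, λ_2 = 0.00403.
For independent exponentials, P(X < Y) = λ_1/(λ_1+λ_2) = 0.0348/0.03883 ≈ 0.8962.

0.8962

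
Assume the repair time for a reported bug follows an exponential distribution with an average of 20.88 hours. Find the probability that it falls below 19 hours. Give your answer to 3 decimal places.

0.597

The rate is λ = 1/20.88 = 0.0478927 per hour.
P(X ≤ 19) = 1 − e^(−λ·19) = 1 − e^(−0.90996) ≈ 0.597.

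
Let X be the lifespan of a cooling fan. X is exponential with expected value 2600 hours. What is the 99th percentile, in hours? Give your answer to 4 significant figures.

The rate is λ = 1/2600 = 0.000384615 per hour.
Set 1 − e^(−λt) = 0.99, so t = −ln(0.01)/λ = 4.6052/0.000384615 ≈ 11973.4 hours.

11970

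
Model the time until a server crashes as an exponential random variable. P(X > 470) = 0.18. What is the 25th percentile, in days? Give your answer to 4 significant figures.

78.85

e^(−λ·470) = 0.18 ⇒ λ = −ln(0.18)/470 = 0.00364851.
25th percentile: 1 − e^(−λt) = 0.25, t = −ln(0.75)/λ = 78.8493 days.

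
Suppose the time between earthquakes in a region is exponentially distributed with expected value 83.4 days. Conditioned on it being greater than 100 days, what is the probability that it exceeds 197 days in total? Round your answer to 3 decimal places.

0.313

The rate is λ = 1/83.4 = 0.0119904 per day.
The exponential is memoryless, so the remaining time is again Exp(λ): the condition X > 100 is irrelevant.
P(X > 97) = e^(−1.1631) ≈ 0.313.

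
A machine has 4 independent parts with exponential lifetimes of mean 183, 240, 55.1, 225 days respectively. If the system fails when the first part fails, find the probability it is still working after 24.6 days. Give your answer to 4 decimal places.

The first failure time is exponential with rate Σλ_i = 1/183 + 1/240 + 1/55.1 + 1/225 = 0.0322244 per day.
P(min > 24.6) = e^(−0.0322244·24.6) = e^(−0.79272) ≈ 0.4526.

0.4526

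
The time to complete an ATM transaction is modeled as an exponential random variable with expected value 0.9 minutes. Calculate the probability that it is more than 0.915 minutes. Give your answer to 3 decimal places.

The rate is λ = 1/0.9 = 1.11111 per minute.
P(X > 0.915) = e^(−λ·0.915) = e^(−1.0167) ≈ 0.362.

0.362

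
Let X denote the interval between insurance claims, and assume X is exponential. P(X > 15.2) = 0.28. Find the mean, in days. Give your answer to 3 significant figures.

11.9

e^(−λ·15.2) = 0.28 ⇒ λ = −ln(0.28)/15.2 = 0.0837477.
Mean = 1/λ = 11.9406 days.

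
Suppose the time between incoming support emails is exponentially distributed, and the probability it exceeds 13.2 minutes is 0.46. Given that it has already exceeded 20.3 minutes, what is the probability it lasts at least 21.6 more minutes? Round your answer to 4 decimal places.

0.2806

From e^(−λ·13.2) = 0.46, λ = −ln(0.46)/13.2 = 0.0588279.
Memoryless: P(X > 20.3+21.6 | X > 20.3) = P(X > 21.6) = e^(−0.0588279·21.6) ≈ 0.2806.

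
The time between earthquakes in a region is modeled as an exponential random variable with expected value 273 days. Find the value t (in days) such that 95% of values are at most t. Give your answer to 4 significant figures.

817.8

The rate is λ = 1/273 = 0.003663 per day.
Set 1 − e^(−λt) = 0.95, so t = −ln(0.05)/λ = 2.9957/0.003663 ≈ 817.835 days.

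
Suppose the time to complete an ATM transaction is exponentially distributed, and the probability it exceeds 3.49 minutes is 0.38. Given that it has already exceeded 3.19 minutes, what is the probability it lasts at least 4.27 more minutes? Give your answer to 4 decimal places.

0.3061

From e^(−λ·3.49) = 0.38, λ = −ln(0.38)/3.49 = 0.277245.
Memoryless: P(X > 3.19+4.27 | X > 3.19) = P(X > 4.27) = e^(−0.277245·4.27) ≈ 0.3061.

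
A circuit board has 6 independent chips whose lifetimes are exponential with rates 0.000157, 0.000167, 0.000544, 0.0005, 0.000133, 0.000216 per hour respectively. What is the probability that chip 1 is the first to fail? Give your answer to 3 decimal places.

0.091

The time to first failure is exponential with rate Σλ = 0.000157 + 0.000167 + 0.000544 + 0.0005 + 0.000133 + 0.000216 = 0.001717.
P(chip 1 first) = λ_1/Σλ = 0.000157/0.001717 ≈ 0.091.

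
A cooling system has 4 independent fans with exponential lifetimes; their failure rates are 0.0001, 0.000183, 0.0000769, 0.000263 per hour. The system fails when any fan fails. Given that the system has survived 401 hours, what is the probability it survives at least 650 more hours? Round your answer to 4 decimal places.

0.6671

Time to first failure ~ Exp(Σλ) with Σλ = 0.0006229.
By memorylessness, P(T > 401+650 | T > 401) = P(T > 650) = e^(−0.0006229·650) ≈ 0.6671.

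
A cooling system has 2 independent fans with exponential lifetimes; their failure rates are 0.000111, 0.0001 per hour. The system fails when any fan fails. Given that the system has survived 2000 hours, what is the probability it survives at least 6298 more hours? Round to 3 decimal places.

Time to first failure ~ Exp(Σλ) with Σλ = 0.000211.
By memorylessness, P(T > 2000+6298 | T > 2000) = P(T > 6298) = e^(−0.000211·6298) ≈ 0.265.

0.265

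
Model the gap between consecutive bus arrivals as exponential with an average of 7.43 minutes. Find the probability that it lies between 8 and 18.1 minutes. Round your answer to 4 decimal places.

0.2532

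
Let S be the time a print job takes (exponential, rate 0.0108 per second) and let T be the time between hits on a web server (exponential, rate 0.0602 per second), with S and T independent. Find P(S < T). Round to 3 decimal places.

0.152

λ_1 = 0.0108, λ_2 = 0.0602.
For independent exponentials, P(S < T) = λ_1/(λ_1+λ_2) = 0.0108/0.071 ≈ 0.152.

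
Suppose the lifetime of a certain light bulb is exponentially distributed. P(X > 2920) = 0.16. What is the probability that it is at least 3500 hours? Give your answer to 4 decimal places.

e^(−λ·2920) = 0.16 ⇒ λ = −ln(0.16)/2920 = 0.000627596.
P(X > 3500) = e^(−0.000627596·3500) = e^(−2.1966) ≈ 0.1112.

0.1112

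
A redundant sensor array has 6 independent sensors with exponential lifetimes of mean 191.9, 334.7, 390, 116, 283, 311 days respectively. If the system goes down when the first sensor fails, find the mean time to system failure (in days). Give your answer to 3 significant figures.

The first failure time is exponential with rate Σλ_i = 1/191.9 + 1/334.7 + 1/390 + 1/116 + 1/283 + 1/311 = 0.0261326 per day.
E[min] = 1/Σλ = 1/0.0261326 = 38.2664 days.

38.3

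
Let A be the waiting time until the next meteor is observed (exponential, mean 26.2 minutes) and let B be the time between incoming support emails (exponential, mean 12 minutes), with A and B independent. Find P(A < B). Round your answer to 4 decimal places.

0.3141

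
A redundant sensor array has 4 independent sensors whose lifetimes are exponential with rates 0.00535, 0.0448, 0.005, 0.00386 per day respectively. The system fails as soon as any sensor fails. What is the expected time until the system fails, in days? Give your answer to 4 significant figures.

The time to first failure is exponential with rate Σλ = 0.00535 + 0.0448 + 0.005 + 0.00386 = 0.05901.
E[min] = 1/Σλ = 1/0.05901 = 16.9463 days.

16.95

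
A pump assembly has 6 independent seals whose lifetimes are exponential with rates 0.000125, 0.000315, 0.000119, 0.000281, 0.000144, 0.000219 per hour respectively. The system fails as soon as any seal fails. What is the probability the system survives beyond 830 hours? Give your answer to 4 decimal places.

0.3684

The time to first failure is exponential with rate Σλ = 0.000125 + 0.000315 + 0.000119 + 0.000281 + 0.000144 + 0.000219 = 0.001203.
P(min > 830) = e^(−0.001203·830) = e^(−0.99849) ≈ 0.3684.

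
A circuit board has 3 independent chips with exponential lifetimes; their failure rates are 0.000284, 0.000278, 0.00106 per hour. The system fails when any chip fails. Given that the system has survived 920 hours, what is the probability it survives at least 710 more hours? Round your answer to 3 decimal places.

0.316

Time to first failure ~ Exp(Σλ) with Σλ = 0.001622.
By memorylessness, P(T > 920+710 | T > 920) = P(T > 710) = e^(−0.001622·710) ≈ 0.316.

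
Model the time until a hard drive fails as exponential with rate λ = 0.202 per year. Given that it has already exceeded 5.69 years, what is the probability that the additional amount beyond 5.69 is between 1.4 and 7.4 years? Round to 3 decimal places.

0.529

Memoryless: the residual past 5.69 is again Exp(λ).
P(1.4 < residual < 7.4) = e^(−λ·1.4) − e^(−λ·7.4) = 0.75367 − 0.22429 ≈ 0.529.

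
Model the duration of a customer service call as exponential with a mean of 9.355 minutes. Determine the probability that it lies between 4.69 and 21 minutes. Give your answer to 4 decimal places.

0.4998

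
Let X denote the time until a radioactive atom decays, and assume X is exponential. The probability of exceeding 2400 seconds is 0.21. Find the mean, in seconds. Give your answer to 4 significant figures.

e^(−λ·2400) = 0.21 ⇒ λ = −ln(0.21)/2400 = 0.00065027.
Mean = 1/λ = 1537.82 seconds.

1538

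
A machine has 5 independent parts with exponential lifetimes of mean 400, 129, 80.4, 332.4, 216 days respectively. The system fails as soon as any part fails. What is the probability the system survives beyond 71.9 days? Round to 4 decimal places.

0.1130

The first failure time is exponential with rate Σλ_i = 1/400 + 1/129 + 1/80.4 + 1/332.4 + 1/216 = 0.0303278 per day.
P(min > 71.9) = e^(−0.0303278·71.9) = e^(−2.1806) ≈ 0.1130.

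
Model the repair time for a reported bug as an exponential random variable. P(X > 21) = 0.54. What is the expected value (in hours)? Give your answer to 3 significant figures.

e^(−λ·21) = 0.54 ⇒ λ = −ln(0.54)/21 = 0.0293422.
Mean = 1/λ = 34.0806 hours.

34.1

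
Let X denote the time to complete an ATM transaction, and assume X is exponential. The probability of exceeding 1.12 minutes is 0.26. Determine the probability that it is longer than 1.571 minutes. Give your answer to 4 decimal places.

0.1511

e^(−λ·1.12) = 0.26 ⇒ λ = −ln(0.26)/1.12 = 1.20274.
P(X > 1.571) = e^(−1.20274·1.571) = e^(−1.8895) ≈ 0.1511.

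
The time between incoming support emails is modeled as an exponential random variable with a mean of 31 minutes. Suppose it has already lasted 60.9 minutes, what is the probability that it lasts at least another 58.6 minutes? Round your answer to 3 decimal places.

The rate is λ = 1/31 = 0.0322581 per minute.
The exponential is memoryless, so the remaining time is again Exp(λ): the condition X > 60.9 is irrelevant.
P(X > 58.6) = e^(−1.8903) ≈ 0.151.

0.151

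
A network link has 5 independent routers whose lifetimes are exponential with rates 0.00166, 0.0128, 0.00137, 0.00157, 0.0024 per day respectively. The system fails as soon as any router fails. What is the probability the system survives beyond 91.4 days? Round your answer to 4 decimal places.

The time to first failure is exponential with rate Σλ = 0.00166 + 0.0128 + 0.00137 + 0.00157 + 0.0024 = 0.0198.
P(min > 91.4) = e^(−0.0198·91.4) = e^(−1.8097) ≈ 0.1637.

0.1637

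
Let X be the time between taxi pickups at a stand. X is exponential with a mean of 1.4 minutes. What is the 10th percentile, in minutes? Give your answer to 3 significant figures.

The rate is λ = 1/1.4 = 0.714286 per minute.
Set 1 − e^(−λt) = 0.1, so t = −ln(0.9)/λ = 0.10536/0.714286 ≈ 0.147505 minutes.

0.148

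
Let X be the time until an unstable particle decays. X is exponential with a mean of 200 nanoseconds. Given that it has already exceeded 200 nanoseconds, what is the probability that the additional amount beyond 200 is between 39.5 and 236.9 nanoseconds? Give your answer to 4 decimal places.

The rate is λ = 1/200 = 0.005 per nanosecond.
Memoryless: the residual past 200 is again Exp(λ).
P(39.5 < residual < 236.9) = e^(−λ·39.5) − e^(−λ·236.9) = 0.82078 − 0.30590 ≈ 0.5149.

0.5149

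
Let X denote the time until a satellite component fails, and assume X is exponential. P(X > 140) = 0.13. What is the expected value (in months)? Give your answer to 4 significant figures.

68.62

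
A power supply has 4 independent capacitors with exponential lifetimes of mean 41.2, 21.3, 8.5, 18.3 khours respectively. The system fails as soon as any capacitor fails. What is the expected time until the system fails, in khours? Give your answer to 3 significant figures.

The first failure time is exponential with rate Σλ_i = 1/41.2 + 1/21.3 + 1/8.5 + 1/18.3 = 0.243512 per khour.
E[min] = 1/Σλ = 1/0.243512 = 4.10657 khours.

4.11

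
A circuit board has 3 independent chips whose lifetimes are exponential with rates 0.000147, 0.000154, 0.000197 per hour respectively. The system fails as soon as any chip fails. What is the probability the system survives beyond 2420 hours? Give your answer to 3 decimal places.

0.300

The time to first failure is exponential with rate Σλ = 0.000147 + 0.000154 + 0.000197 = 0.000498.
P(min > 2420) = e^(−0.000498·2420) = e^(−1.2052) ≈ 0.300.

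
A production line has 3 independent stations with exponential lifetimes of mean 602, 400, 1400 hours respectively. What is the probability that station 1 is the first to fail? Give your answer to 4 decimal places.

0.3407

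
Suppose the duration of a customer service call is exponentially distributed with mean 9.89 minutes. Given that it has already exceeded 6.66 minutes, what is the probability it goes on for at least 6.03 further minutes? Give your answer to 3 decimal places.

0.544

The rate is λ = 1/9.89 = 0.101112 per minute.
The exponential is memoryless, so the remaining time is again Exp(λ): the condition X > 6.66 is irrelevant.
P(X > 6.03) = e^(−0.60971) ≈ 0.544.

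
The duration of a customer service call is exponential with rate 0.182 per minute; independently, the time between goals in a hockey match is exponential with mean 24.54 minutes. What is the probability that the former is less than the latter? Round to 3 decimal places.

0.817

λ_1 = 0.182, λ_2 = 1/24.54 = 0.0407498.
For independent exponentials, P(the former < the latter) = λ_1/(λ_1+λ_2) = 0.182/0.22275 ≈ 0.817.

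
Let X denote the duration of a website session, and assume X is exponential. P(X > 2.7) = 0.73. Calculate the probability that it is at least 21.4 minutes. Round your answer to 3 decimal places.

e^(−λ·2.7) = 0.73 ⇒ λ = −ln(0.73)/2.7 = 0.11656.
P(X > 21.4) = e^(−0.11656·21.4) = e^(−2.4944) ≈ 0.083.

0.083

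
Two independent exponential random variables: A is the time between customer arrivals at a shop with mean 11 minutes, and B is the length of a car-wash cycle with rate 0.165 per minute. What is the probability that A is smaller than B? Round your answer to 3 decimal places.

0.355

λ_1 = 1/11 = 0.0909091, λ_2 = 0.165.
For independent exponentials, P(A < B) = λ_1/(λ_1+λ_2) = 0.0909091/0.255909 ≈ 0.355.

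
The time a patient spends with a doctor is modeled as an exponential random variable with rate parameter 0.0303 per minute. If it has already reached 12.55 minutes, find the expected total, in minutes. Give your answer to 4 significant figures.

By memorylessness, E[X | X > 12.55] = 12.55 + 1/λ = 12.55 + 33.0033 = 45.5533 minutes.

45.55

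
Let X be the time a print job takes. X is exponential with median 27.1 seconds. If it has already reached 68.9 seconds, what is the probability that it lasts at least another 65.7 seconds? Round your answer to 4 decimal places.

0.1863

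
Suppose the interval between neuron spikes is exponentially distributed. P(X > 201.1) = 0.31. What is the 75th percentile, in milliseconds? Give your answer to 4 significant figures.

e^(−λ·201.1) = 0.31 ⇒ λ = −ln(0.31)/201.1 = 0.00582388.
75th percentile: 1 − e^(−λt) = 0.75, t = −ln(0.25)/λ = 238.036 milliseconds.

238.0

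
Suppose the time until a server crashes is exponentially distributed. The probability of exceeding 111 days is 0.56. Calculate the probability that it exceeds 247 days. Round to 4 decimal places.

e^(−λ·111) = 0.56 ⇒ λ = −ln(0.56)/111 = 0.00522359.
P(X > 247) = e^(−0.00522359·247) = e^(−1.2902) ≈ 0.2752.

0.2752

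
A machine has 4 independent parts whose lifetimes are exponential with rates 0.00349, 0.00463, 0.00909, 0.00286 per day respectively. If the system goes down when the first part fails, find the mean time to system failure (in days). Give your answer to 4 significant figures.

49.83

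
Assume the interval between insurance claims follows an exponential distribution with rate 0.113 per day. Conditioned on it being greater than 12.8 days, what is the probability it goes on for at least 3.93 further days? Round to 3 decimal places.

By the memoryless property, P(X > 12.8+3.93 | X > 12.8) = P(X > 3.93).
P(X > 3.93) = e^(−0.44409) ≈ 0.641.

0.641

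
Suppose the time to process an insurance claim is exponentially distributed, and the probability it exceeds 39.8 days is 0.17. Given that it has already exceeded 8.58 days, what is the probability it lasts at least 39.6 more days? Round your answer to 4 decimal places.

From e^(−λ·39.8) = 0.17, λ = −ln(0.17)/39.8 = 0.0445215.
Memoryless: P(X > 8.58+39.6 | X > 8.58) = P(X > 39.6) = e^(−0.0445215·39.6) ≈ 0.1715.

0.1715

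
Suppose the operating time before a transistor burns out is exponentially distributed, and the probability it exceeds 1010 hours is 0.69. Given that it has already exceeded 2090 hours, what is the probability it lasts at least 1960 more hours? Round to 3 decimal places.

0.487

From e^(−λ·1010) = 0.69, λ = −ln(0.69)/1010 = 0.00036739.
Memoryless: P(X > 2090+1960 | X > 2090) = P(X > 1960) = e^(−0.00036739·1960) ≈ 0.487.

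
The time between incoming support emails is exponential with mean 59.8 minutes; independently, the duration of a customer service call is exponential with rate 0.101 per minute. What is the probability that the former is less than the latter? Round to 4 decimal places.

0.1420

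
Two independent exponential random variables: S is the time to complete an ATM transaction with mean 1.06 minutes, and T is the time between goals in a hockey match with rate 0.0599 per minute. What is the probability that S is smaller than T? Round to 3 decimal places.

0.940

λ_1 = 1/1.06 = 0.943396, λ_2 = 0.0599.
For independent exponentials, P(S < T) = λ_1/(λ_1+λ_2) = 0.943396/1.0033 ≈ 0.940.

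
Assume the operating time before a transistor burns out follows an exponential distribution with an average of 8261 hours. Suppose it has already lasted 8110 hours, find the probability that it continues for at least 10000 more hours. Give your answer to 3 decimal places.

The rate is λ = 1/8261 = 0.000121051 per hour.
By the memoryless property, P(X > 8110+10000 | X > 8110) = P(X > 10000).
P(X > 10000) = e^(−1.2105) ≈ 0.298.

0.298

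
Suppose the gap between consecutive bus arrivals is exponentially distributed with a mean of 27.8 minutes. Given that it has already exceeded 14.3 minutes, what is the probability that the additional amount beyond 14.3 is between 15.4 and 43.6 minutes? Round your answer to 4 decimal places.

The rate is λ = 1/27.8 = 0.0359712 per minute.
Memoryless: the residual past 14.3 is again Exp(λ).
P(15.4 < residual < 43.6) = e^(−λ·15.4) − e^(−λ·43.6) = 0.57467 − 0.20839 ≈ 0.3663.

0.3663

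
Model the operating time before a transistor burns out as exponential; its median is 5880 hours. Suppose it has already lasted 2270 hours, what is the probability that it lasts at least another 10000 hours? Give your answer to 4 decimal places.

For an exponential, median = ln(2)/λ, so λ = ln 2 / 5880 = 0.000117882 per hour.
By the memoryless property, P(X > 2270+10000 | X > 2270) = P(X > 10000).
P(X > 10000) = e^(−1.1788) ≈ 0.3076.

0.3076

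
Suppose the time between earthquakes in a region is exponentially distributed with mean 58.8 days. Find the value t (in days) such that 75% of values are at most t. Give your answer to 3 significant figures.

81.5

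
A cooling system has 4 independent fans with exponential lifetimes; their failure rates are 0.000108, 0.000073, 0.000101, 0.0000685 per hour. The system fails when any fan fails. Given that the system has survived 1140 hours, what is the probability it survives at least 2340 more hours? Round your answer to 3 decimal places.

Time to first failure ~ Exp(Σλ) with Σλ = 0.0003505.
By memorylessness, P(T > 1140+2340 | T > 1140) = P(T > 2340) = e^(−0.0003505·2340) ≈ 0.440.

0.440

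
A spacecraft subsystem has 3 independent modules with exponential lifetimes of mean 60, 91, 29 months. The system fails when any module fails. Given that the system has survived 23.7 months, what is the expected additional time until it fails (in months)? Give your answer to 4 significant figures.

16.09

First-failure rate Σλ = 1/60 + 1/91 + 1/29 = 0.0621384.
By memorylessness the expected residual is 1/Σλ = 16.0931 months, regardless of the 23.7 already elapsed.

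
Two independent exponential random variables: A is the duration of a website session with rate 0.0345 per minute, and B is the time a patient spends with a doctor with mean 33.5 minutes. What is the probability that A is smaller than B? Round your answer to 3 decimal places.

0.536

λ_1 = 0.0345, λ_2 = 1/33.5 = 0.0298507.
For independent exponentials, P(A < B) = λ_1/(λ_1+λ_2) = 0.0345/0.0643507 ≈ 0.536.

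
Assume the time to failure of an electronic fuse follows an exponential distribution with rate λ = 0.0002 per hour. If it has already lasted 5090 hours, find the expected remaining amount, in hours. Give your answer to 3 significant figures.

5000

By memorylessness, the remaining amount past any threshold is again Exp(λ) with mean 1/λ = 5000 hours.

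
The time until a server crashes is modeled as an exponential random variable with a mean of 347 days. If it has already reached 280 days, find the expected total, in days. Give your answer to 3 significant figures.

627

The rate is λ = 1/347 = 0.00288184 per day.
By memorylessness, E[X | X > 280] = 280 + 1/λ = 280 + 347 = 627 days.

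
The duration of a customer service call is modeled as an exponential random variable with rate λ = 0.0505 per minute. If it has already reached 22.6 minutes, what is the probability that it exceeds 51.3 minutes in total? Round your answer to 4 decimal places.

0.2347

P(X > s+t | X > s) = e^(−λ(s+t))/e^(−λs) = e^(−λt), independent of s = 22.6.
P(X > 28.7) = e^(−1.4494) ≈ 0.2347.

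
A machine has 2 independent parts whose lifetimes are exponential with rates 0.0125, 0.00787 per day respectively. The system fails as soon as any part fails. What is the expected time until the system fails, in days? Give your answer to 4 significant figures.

The time to first failure is exponential with rate Σλ = 0.0125 + 0.00787 = 0.02037.
E[min] = 1/Σλ = 1/0.02037 = 49.0918 days.

49.09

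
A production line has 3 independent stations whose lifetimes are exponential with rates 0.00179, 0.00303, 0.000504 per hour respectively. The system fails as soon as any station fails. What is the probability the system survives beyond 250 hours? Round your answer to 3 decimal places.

0.264

The time to first failure is exponential with rate Σλ = 0.00179 + 0.00303 + 0.000504 = 0.005324.
P(min > 250) = e^(−0.005324·250) = e^(−1.331) ≈ 0.264.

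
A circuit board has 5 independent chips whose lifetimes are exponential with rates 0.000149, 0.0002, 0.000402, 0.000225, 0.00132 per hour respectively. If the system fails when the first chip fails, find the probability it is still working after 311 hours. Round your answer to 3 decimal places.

The time to first failure is exponential with rate Σλ = 0.000149 + 0.0002 + 0.000402 + 0.000225 + 0.00132 = 0.002296.
P(min > 311) = e^(−0.002296·311) = e^(−0.71406) ≈ 0.490.

0.490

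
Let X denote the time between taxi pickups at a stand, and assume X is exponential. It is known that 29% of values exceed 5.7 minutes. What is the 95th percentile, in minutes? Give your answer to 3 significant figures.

e^(−λ·5.7) = 0.29 ⇒ λ = −ln(0.29)/5.7 = 0.217171.
95th percentile: 1 − e^(−λt) = 0.95, t = −ln(0.05)/λ = 13.7944 minutes.

13.8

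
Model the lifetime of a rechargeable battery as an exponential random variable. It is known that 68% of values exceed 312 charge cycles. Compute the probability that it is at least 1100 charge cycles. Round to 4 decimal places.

e^(−λ·312) = 0.68 ⇒ λ = −ln(0.68)/312 = 0.0012361.
P(X > 1100) = e^(−0.0012361·1100) = e^(−1.3597) ≈ 0.2567.

0.2567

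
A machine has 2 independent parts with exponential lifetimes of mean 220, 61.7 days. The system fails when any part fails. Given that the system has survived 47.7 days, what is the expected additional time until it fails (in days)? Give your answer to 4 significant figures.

First-failure rate Σλ = 1/220 + 1/61.7 = 0.0207529.
By memorylessness the expected residual is 1/Σλ = 48.186 days, regardless of the 47.7 already elapsed.

48.19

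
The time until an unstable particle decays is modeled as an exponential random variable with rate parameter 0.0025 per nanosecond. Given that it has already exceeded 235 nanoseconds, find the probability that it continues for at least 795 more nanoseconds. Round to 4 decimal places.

By the memoryless property, P(X > 235+795 | X > 235) = P(X > 795).
P(X > 795) = e^(−1.9875) ≈ 0.1370.

0.1370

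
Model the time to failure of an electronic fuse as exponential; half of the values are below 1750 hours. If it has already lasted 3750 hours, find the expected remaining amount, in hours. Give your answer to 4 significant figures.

For an exponential, median = ln(2)/λ, so λ = ln 2 / 1750 = 0.000396084 per hour.
By memorylessness, the remaining amount past any threshold is again Exp(λ) with mean 1/λ = 2524.72 hours.

2525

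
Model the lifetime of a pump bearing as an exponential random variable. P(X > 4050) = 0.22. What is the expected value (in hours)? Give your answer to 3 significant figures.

e^(−λ·4050) = 0.22 ⇒ λ = −ln(0.22)/4050 = 0.000373859.
Mean = 1/λ = 2674.81 hours.

2670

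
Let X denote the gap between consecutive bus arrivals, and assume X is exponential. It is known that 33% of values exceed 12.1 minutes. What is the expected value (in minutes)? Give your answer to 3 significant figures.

10.9

e^(−λ·12.1) = 0.33 ⇒ λ = −ln(0.33)/12.1 = 0.091625.
Mean = 1/λ = 10.9141 minutes.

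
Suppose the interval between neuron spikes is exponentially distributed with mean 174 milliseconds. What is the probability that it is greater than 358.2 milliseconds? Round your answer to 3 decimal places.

The rate is λ = 1/174 = 0.00574713 per millisecond.
P(X > 358.2) = e^(−λ·358.2) = e^(−2.0586) ≈ 0.128.

0.128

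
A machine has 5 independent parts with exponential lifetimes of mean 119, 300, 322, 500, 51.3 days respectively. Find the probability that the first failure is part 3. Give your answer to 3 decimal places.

0.085

Rates: λ_i = 1/mean_i → 0.00840336, 0.00333333, 0.00310559, 0.002, 0.0194932; Σλ = 0.0363355.
P(part 3 first) = λ_3/Σλ = 0.00310559/0.0363355 ≈ 0.085.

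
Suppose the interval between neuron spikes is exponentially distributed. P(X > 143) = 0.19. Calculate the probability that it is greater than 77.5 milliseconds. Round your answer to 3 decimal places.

0.407

e^(−λ·143) = 0.19 ⇒ λ = −ln(0.19)/143 = 0.0116135.
P(X > 77.5) = e^(−0.0116135·77.5) = e^(−0.90005) ≈ 0.407.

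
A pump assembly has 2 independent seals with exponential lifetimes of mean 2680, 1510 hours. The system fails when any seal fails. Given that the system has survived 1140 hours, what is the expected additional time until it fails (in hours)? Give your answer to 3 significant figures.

966

First-failure rate Σλ = 1/2680 + 1/1510 = 0.00103539.
By memorylessness the expected residual is 1/Σλ = 965.823 hours, regardless of the 1140 already elapsed.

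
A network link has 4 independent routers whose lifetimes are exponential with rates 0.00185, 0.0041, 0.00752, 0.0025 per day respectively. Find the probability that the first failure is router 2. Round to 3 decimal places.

The time to first failure is exponential with rate Σλ = 0.00185 + 0.0041 + 0.00752 + 0.0025 = 0.01597.
P(router 2 first) = λ_2/Σλ = 0.0041/0.01597 ≈ 0.257.

0.257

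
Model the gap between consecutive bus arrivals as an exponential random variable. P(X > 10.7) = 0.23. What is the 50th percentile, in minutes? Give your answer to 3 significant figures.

5.05

e^(−λ·10.7) = 0.23 ⇒ λ = −ln(0.23)/10.7 = 0.137353.
50th percentile: 1 − e^(−λt) = 0.5, t = −ln(0.5)/λ = 5.04647 minutes.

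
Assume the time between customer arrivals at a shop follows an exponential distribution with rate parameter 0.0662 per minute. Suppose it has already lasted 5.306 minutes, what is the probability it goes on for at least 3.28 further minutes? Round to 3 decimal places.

0.805

By the memoryless property, P(X > 5.306+3.28 | X > 5.306) = P(X > 3.28).
P(X > 3.28) = e^(−0.21714) ≈ 0.805.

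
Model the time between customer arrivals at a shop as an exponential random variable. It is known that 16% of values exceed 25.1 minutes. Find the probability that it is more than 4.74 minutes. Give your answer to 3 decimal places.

0.707

e^(−λ·25.1) = 0.16 ⇒ λ = −ln(0.16)/25.1 = 0.0730112.
P(X > 4.74) = e^(−0.0730112·4.74) = e^(−0.34607) ≈ 0.707.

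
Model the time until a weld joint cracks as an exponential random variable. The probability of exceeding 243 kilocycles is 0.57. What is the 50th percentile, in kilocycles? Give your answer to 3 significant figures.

300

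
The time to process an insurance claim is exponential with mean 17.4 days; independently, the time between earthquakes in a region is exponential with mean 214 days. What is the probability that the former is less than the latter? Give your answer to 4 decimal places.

0.9248

λ_1 = 1/17.4 = 0.0574713, λ_2 = 1/214 = 0.0046729.
For independent exponentials, P(the former < the latter) = λ_1/(λ_1+λ_2) = 0.0574713/0.0621442 ≈ 0.9248.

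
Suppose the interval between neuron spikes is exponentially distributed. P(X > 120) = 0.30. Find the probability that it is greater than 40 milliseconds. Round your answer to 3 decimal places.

e^(−λ·120) = 0.30 ⇒ λ = −ln(0.30)/120 = 0.0100331.
P(X > 40) = e^(−0.0100331·40) = e^(−0.40132) ≈ 0.669.

0.669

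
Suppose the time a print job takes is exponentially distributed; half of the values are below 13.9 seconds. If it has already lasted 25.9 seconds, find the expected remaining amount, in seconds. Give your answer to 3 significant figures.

20.1

For an exponential, median = ln(2)/λ, so λ = ln 2 / 13.9 = 0.0498667 per second.
By memorylessness, the remaining amount past any threshold is again Exp(λ) with mean 1/λ = 20.0535 seconds.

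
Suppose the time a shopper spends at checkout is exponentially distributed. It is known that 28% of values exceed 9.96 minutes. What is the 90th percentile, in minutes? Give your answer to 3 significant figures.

e^(−λ·9.96) = 0.28 ⇒ λ = −ln(0.28)/9.96 = 0.127808.
90th percentile: 1 − e^(−λt) = 0.9, t = −ln(0.1)/λ = 18.016 minutes.

18.0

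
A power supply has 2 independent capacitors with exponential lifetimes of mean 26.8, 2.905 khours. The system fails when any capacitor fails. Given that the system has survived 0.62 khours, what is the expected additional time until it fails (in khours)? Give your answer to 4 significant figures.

First-failure rate Σλ = 1/26.8 + 1/2.905 = 0.381548.
By memorylessness the expected residual is 1/Σλ = 2.62091 khours, regardless of the 0.62 already elapsed.

2.621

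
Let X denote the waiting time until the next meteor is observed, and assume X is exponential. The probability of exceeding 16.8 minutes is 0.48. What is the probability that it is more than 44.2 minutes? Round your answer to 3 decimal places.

0.145

e^(−λ·16.8) = 0.48 ⇒ λ = −ln(0.48)/16.8 = 0.0436886.
P(X > 44.2) = e^(−0.0436886·44.2) = e^(−1.931) ≈ 0.145.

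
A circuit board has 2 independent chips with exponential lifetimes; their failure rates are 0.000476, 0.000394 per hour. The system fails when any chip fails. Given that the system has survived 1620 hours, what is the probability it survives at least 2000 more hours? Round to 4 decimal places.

Time to first failure ~ Exp(Σλ) with Σλ = 0.00087.
By memorylessness, P(T > 1620+2000 | T > 1620) = P(T > 2000) = e^(−0.00087·2000) ≈ 0.1755.

0.1755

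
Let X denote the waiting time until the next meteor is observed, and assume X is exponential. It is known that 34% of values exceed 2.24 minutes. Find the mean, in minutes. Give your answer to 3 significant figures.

2.08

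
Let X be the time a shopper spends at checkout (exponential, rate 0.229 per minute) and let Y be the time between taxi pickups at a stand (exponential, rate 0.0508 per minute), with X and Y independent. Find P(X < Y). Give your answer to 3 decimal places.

0.818

λ_1 = 0.229, λ_2 = 0.0508.
For independent exponentials, P(X < Y) = λ_1/(λ_1+λ_2) = 0.229/0.2798 ≈ 0.818.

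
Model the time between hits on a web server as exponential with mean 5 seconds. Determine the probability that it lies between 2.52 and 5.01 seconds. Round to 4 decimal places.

The rate is λ = 1/5 = 0.2 per second.
P(2.52 < X < 5.01) = e^(−λ·2.52) − e^(−λ·5.01) = 0.60411 − 0.36714 ≈ 0.2370.

0.2370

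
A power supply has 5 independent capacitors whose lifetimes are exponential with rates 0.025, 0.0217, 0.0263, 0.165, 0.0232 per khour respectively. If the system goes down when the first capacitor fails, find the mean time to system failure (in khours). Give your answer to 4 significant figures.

The time to first failure is exponential with rate Σλ = 0.025 + 0.0217 + 0.0263 + 0.165 + 0.0232 = 0.2612.
E[min] = 1/Σλ = 1/0.2612 = 3.82848 khours.

3.828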